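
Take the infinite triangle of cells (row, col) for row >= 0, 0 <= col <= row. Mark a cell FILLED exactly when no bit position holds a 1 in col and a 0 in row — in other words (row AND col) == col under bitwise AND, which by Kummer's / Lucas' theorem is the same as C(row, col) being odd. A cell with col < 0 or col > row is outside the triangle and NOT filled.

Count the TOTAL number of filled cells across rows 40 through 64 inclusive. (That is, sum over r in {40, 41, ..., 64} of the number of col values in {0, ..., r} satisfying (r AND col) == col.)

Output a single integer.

r40=101000 pc2: +4 =4
r41=101001 pc3: +8 =12
r42=101010 pc3: +8 =20
r43=101011 pc4: +16 =36
r44=101100 pc3: +8 =44
r45=101101 pc4: +16 =60
r46=101110 pc4: +16 =76
r47=101111 pc5: +32 =108
r48=110000 pc2: +4 =112
r49=110001 pc3: +8 =120
r50=110010 pc3: +8 =128
r51=110011 pc4: +16 =144
r52=110100 pc3: +8 =152
r53=110101 pc4: +16 =168
r54=110110 pc4: +16 =184
r55=110111 pc5: +32 =216
r56=111000 pc3: +8 =224
r57=111001 pc4: +16 =240
r58=111010 pc4: +16 =256
r59=111011 pc5: +32 =288
r60=111100 pc4: +16 =304
r61=111101 pc5: +32 =336
r62=111110 pc5: +32 =368
r63=111111 pc6: +64 =432
r64=1000000 pc1: +2 =434

Answer: 434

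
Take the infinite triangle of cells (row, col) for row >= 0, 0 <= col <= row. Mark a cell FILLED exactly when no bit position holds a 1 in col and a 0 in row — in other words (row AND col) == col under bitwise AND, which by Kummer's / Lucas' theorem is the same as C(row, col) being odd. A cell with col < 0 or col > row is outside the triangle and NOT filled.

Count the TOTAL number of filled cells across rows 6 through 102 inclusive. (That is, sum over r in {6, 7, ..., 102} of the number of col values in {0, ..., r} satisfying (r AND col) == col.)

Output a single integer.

Answer: 1276

Derivation:
r6=110 pc2: +4 =4
r7=111 pc3: +8 =12
r8=1000 pc1: +2 =14
r9=1001 pc2: +4 =18
r10=1010 pc2: +4 =22
r11=1011 pc3: +8 =30
r12=1100 pc2: +4 =34
r13=1101 pc3: +8 =42
r14=1110 pc3: +8 =50
r15=1111 pc4: +16 =66
r16=10000 pc1: +2 =68
r17=10001 pc2: +4 =72
r18=10010 pc2: +4 =76
r19=10011 pc3: +8 =84
r20=10100 pc2: +4 =88
r21=10101 pc3: +8 =96
r22=10110 pc3: +8 =104
r23=10111 pc4: +16 =120
r24=11000 pc2: +4 =124
r25=11001 pc3: +8 =132
r26=11010 pc3: +8 =140
r27=11011 pc4: +16 =156
r28=11100 pc3: +8 =164
r29=11101 pc4: +16 =180
r30=11110 pc4: +16 =196
r31=11111 pc5: +32 =228
r32=100000 pc1: +2 =230
r33=100001 pc2: +4 =234
r34=100010 pc2: +4 =238
r35=100011 pc3: +8 =246
r36=100100 pc2: +4 =250
r37=100101 pc3: +8 =258
r38=100110 pc3: +8 =266
r39=100111 pc4: +16 =282
r40=101000 pc2: +4 =286
r41=101001 pc3: +8 =294
r42=101010 pc3: +8 =302
r43=101011 pc4: +16 =318
r44=101100 pc3: +8 =326
r45=101101 pc4: +16 =342
r46=101110 pc4: +16 =358
r47=101111 pc5: +32 =390
r48=110000 pc2: +4 =394
r49=110001 pc3: +8 =402
r50=110010 pc3: +8 =410
r51=110011 pc4: +16 =426
r52=110100 pc3: +8 =434
r53=110101 pc4: +16 =450
r54=110110 pc4: +16 =466
r55=110111 pc5: +32 =498
r56=111000 pc3: +8 =506
r57=111001 pc4: +16 =522
r58=111010 pc4: +16 =538
r59=111011 pc5: +32 =570
r60=111100 pc4: +16 =586
r61=111101 pc5: +32 =618
r62=111110 pc5: +32 =650
r63=111111 pc6: +64 =714
r64=1000000 pc1: +2 =716
r65=1000001 pc2: +4 =720
r66=1000010 pc2: +4 =724
r67=1000011 pc3: +8 =732
r68=1000100 pc2: +4 =736
r69=1000101 pc3: +8 =744
r70=1000110 pc3: +8 =752
r71=1000111 pc4: +16 =768
r72=1001000 pc2: +4 =772
r73=1001001 pc3: +8 =780
r74=1001010 pc3: +8 =788
r75=1001011 pc4: +16 =804
r76=1001100 pc3: +8 =812
r77=1001101 pc4: +16 =828
r78=1001110 pc4: +16 =844
r79=1001111 pc5: +32 =876
r80=1010000 pc2: +4 =880
r81=1010001 pc3: +8 =888
r82=1010010 pc3: +8 =896
r83=1010011 pc4: +16 =912
r84=1010100 pc3: +8 =920
r85=1010101 pc4: +16 =936
r86=1010110 pc4: +16 =952
r87=1010111 pc5: +32 =984
r88=1011000 pc3: +8 =992
r89=1011001 pc4: +16 =1008
r90=1011010 pc4: +16 =1024
r91=1011011 pc5: +32 =1056
r92=1011100 pc4: +16 =1072
r93=1011101 pc5: +32 =1104
r94=1011110 pc5: +32 =1136
r95=1011111 pc6: +64 =1200
r96=1100000 pc2: +4 =1204
r97=1100001 pc3: +8 =1212
r98=1100010 pc3: +8 =1220
r99=1100011 pc4: +16 =1236
r100=1100100 pc3: +8 =1244
r101=1100101 pc4: +16 =1260
r102=1100110 pc4: +16 =1276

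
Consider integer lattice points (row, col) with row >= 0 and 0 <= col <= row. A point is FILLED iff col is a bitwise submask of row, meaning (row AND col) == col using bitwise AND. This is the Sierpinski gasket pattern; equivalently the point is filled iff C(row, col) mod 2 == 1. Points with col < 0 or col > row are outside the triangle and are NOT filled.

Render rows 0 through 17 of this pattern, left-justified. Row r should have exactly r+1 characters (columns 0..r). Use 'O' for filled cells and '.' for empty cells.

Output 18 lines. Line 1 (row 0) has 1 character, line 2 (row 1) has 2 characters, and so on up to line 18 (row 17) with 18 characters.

r0=0: O
r1=1: OO
r2=10: O.O
r3=11: OOOO
r4=100: O...O
r5=101: OO..OO
r6=110: O.O.O.O
r7=111: OOOOOOOO
r8=1000: O.......O
r9=1001: OO......OO
r10=1010: O.O.....O.O
r11=1011: OOOO....OOOO
r12=1100: O...O...O...O
r13=1101: OO..OO..OO..OO
r14=1110: O.O.O.O.O.O.O.O
r15=1111: OOOOOOOOOOOOOOOO
r16=10000: O...............O
r17=10001: OO..............OO

Answer: O
OO
O.O
OOOO
O...O
OO..OO
O.O.O.O
OOOOOOOO
O.......O
OO......OO
O.O.....O.O
OOOO....OOOO
O...O...O...O
OO..OO..OO..OO
O.O.O.O.O.O.O.O
OOOOOOOOOOOOOOOO
O...............O
OO..............OO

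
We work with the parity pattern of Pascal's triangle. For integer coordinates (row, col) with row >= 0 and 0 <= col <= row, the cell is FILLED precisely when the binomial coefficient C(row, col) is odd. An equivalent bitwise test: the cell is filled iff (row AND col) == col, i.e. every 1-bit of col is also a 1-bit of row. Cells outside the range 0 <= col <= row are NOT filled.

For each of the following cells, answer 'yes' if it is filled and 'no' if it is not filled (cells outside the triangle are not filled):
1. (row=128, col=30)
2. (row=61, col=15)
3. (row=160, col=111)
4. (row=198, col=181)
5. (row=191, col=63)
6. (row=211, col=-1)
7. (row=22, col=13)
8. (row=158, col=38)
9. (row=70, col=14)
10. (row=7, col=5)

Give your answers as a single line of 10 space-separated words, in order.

Answer: no no no no yes no no no no yes

Derivation:
(128,30): row=0b10000000, col=0b11110, row AND col = 0b0 = 0; 0 != 30 -> empty
(61,15): row=0b111101, col=0b1111, row AND col = 0b1101 = 13; 13 != 15 -> empty
(160,111): row=0b10100000, col=0b1101111, row AND col = 0b100000 = 32; 32 != 111 -> empty
(198,181): row=0b11000110, col=0b10110101, row AND col = 0b10000100 = 132; 132 != 181 -> empty
(191,63): row=0b10111111, col=0b111111, row AND col = 0b111111 = 63; 63 == 63 -> filled
(211,-1): col outside [0, 211] -> not filled
(22,13): row=0b10110, col=0b1101, row AND col = 0b100 = 4; 4 != 13 -> empty
(158,38): row=0b10011110, col=0b100110, row AND col = 0b110 = 6; 6 != 38 -> empty
(70,14): row=0b1000110, col=0b1110, row AND col = 0b110 = 6; 6 != 14 -> empty
(7,5): row=0b111, col=0b101, row AND col = 0b101 = 5; 5 == 5 -> filled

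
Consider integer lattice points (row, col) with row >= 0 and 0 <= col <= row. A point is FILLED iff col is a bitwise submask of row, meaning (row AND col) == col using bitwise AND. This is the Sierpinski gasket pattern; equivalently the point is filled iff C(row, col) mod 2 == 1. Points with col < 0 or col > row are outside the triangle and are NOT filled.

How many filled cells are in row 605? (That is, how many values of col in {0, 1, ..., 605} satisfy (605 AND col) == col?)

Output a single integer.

Answer: 64

Derivation:
605 in binary = 1001011101
popcount(605) = number of 1-bits in 1001011101 = 6
A col c satisfies (605 AND c) == c iff every set bit of c is also set in 605; each of the 6 set bits of 605 can independently be on or off in c.
count = 2^6 = 64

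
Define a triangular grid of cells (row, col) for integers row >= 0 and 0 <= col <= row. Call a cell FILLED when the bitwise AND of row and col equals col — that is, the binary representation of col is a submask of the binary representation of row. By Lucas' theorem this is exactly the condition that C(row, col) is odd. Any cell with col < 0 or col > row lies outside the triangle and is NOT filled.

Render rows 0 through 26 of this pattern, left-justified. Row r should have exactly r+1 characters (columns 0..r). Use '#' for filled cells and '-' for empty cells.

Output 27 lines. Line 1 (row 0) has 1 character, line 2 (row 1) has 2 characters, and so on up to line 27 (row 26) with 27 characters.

Answer: #
##
#-#
####
#---#
##--##
#-#-#-#
########
#-------#
##------##
#-#-----#-#
####----####
#---#---#---#
##--##--##--##
#-#-#-#-#-#-#-#
################
#---------------#
##--------------##
#-#-------------#-#
####------------####
#---#-----------#---#
##--##----------##--##
#-#-#-#---------#-#-#-#
########--------########
#-------#-------#-------#
##------##------##------##
#-#-----#-#-----#-#-----#-#

Derivation:
r0=0: #
r1=1: ##
r2=10: #-#
r3=11: ####
r4=100: #---#
r5=101: ##--##
r6=110: #-#-#-#
r7=111: ########
r8=1000: #-------#
r9=1001: ##------##
r10=1010: #-#-----#-#
r11=1011: ####----####
r12=1100: #---#---#---#
r13=1101: ##--##--##--##
r14=1110: #-#-#-#-#-#-#-#
r15=1111: ################
r16=10000: #---------------#
r17=10001: ##--------------##
r18=10010: #-#-------------#-#
r19=10011: ####------------####
r20=10100: #---#-----------#---#
r21=10101: ##--##----------##--##
r22=10110: #-#-#-#---------#-#-#-#
r23=10111: ########--------########
r24=11000: #-------#-------#-------#
r25=11001: ##------##------##------##
r26=11010: #-#-----#-#-----#-#-----#-#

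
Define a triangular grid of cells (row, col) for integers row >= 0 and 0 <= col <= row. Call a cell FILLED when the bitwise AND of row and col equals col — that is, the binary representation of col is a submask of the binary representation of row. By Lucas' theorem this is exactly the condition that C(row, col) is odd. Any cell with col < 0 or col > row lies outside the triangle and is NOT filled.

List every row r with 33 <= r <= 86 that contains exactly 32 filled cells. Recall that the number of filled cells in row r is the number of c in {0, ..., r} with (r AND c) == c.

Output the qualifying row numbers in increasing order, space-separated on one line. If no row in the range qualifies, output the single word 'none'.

Answer: 47 55 59 61 62 79

Derivation:
Row r has 2^popcount(r) filled cells, so we need popcount(r) = log2(32) = 5.
Scan r = 33..86 and keep those with exactly 5 one-bits:
r=33=100001 popcount=2 -> skip
r=34=100010 popcount=2 -> skip
r=35=100011 popcount=3 -> skip
r=36=100100 popcount=2 -> skip
r=37=100101 popcount=3 -> skip
r=38=100110 popcount=3 -> skip
r=39=100111 popcount=4 -> skip
r=40=101000 popcount=2 -> skip
r=41=101001 popcount=3 -> skip
r=42=101010 popcount=3 -> skip
r=43=101011 popcount=4 -> skip
r=44=101100 popcount=3 -> skip
r=45=101101 popcount=4 -> skip
r=46=101110 popcount=4 -> skip
r=47=101111 popcount=5 -> KEEP
r=48=110000 popcount=2 -> skip
r=49=110001 popcount=3 -> skip
r=50=110010 popcount=3 -> skip
r=51=110011 popcount=4 -> skip
r=52=110100 popcount=3 -> skip
r=53=110101 popcount=4 -> skip
r=54=110110 popcount=4 -> skip
r=55=110111 popcount=5 -> KEEP
r=56=111000 popcount=3 -> skip
r=57=111001 popcount=4 -> skip
r=58=111010 popcount=4 -> skip
r=59=111011 popcount=5 -> KEEP
r=60=111100 popcount=4 -> skip
r=61=111101 popcount=5 -> KEEP
r=62=111110 popcount=5 -> KEEP
r=63=111111 popcount=6 -> skip
r=64=1000000 popcount=1 -> skip
r=65=1000001 popcount=2 -> skip
r=66=1000010 popcount=2 -> skip
r=67=1000011 popcount=3 -> skip
r=68=1000100 popcount=2 -> skip
r=69=1000101 popcount=3 -> skip
r=70=1000110 popcount=3 -> skip
r=71=1000111 popcount=4 -> skip
r=72=1001000 popcount=2 -> skip
r=73=1001001 popcount=3 -> skip
r=74=1001010 popcount=3 -> skip
r=75=1001011 popcount=4 -> skip
r=76=1001100 popcount=3 -> skip
r=77=1001101 popcount=4 -> skip
r=78=1001110 popcount=4 -> skip
r=79=1001111 popcount=5 -> KEEP
r=80=1010000 popcount=2 -> skip
r=81=1010001 popcount=3 -> skip
r=82=1010010 popcount=3 -> skip
r=83=1010011 popcount=4 -> skip
r=84=1010100 popcount=3 -> skip
r=85=1010101 popcount=4 -> skip
r=86=1010110 popcount=4 -> skip
Kept rows: 47 55 59 61 62 79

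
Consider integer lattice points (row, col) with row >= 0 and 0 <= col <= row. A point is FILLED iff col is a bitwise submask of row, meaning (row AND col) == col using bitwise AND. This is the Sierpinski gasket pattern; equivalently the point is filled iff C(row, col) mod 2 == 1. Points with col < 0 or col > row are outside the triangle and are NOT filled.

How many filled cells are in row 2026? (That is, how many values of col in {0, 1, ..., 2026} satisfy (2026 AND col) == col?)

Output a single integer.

Answer: 256

Derivation:
2026 in binary = 11111101010
popcount(2026) = number of 1-bits in 11111101010 = 8
A col c satisfies (2026 AND c) == c iff every set bit of c is also set in 2026; each of the 8 set bits of 2026 can independently be on or off in c.
count = 2^8 = 256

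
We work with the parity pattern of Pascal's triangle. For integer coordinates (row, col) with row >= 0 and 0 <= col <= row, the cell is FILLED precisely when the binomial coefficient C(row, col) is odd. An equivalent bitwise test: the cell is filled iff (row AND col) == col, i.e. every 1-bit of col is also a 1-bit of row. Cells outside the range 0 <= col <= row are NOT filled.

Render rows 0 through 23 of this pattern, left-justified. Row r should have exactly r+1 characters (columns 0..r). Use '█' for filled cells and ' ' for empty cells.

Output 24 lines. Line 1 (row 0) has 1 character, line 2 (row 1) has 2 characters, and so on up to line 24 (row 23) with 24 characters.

Answer: █
██
█ █
████
█   █
██  ██
█ █ █ █
████████
█       █
██      ██
█ █     █ █
████    ████
█   █   █   █
██  ██  ██  ██
█ █ █ █ █ █ █ █
████████████████
█               █
██              ██
█ █             █ █
████            ████
█   █           █   █
██  ██          ██  ██
█ █ █ █         █ █ █ █
████████        ████████

Derivation:
r0=0: █
r1=1: ██
r2=10: █ █
r3=11: ████
r4=100: █   █
r5=101: ██  ██
r6=110: █ █ █ █
r7=111: ████████
r8=1000: █       █
r9=1001: ██      ██
r10=1010: █ █     █ █
r11=1011: ████    ████
r12=1100: █   █   █   █
r13=1101: ██  ██  ██  ██
r14=1110: █ █ █ █ █ █ █ █
r15=1111: ████████████████
r16=10000: █               █
r17=10001: ██              ██
r18=10010: █ █             █ █
r19=10011: ████            ████
r20=10100: █   █           █   █
r21=10101: ██  ██          ██  ██
r22=10110: █ █ █ █         █ █ █ █
r23=10111: ████████        ████████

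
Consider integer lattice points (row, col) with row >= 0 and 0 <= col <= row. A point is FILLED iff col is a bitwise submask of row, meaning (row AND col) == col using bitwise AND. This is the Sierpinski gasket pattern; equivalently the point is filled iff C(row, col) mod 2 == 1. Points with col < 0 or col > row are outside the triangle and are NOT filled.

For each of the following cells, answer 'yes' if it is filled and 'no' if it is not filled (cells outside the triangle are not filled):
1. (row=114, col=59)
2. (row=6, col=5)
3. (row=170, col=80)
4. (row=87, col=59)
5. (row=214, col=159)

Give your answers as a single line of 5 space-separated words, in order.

(114,59): row=0b1110010, col=0b111011, row AND col = 0b110010 = 50; 50 != 59 -> empty
(6,5): row=0b110, col=0b101, row AND col = 0b100 = 4; 4 != 5 -> empty
(170,80): row=0b10101010, col=0b1010000, row AND col = 0b0 = 0; 0 != 80 -> empty
(87,59): row=0b1010111, col=0b111011, row AND col = 0b10011 = 19; 19 != 59 -> empty
(214,159): row=0b11010110, col=0b10011111, row AND col = 0b10010110 = 150; 150 != 159 -> empty

Answer: no no no no no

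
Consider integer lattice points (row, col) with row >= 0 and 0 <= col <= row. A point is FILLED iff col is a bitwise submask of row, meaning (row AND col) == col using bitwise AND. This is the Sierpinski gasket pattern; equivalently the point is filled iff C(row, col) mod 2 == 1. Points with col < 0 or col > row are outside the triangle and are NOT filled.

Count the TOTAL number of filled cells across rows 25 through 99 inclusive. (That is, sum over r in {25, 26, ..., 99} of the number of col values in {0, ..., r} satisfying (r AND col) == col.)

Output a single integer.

Answer: 1112

Derivation:
r25=11001 pc3: +8 =8
r26=11010 pc3: +8 =16
r27=11011 pc4: +16 =32
r28=11100 pc3: +8 =40
r29=11101 pc4: +16 =56
r30=11110 pc4: +16 =72
r31=11111 pc5: +32 =104
r32=100000 pc1: +2 =106
r33=100001 pc2: +4 =110
r34=100010 pc2: +4 =114
r35=100011 pc3: +8 =122
r36=100100 pc2: +4 =126
r37=100101 pc3: +8 =134
r38=100110 pc3: +8 =142
r39=100111 pc4: +16 =158
r40=101000 pc2: +4 =162
r41=101001 pc3: +8 =170
r42=101010 pc3: +8 =178
r43=101011 pc4: +16 =194
r44=101100 pc3: +8 =202
r45=101101 pc4: +16 =218
r46=101110 pc4: +16 =234
r47=101111 pc5: +32 =266
r48=110000 pc2: +4 =270
r49=110001 pc3: +8 =278
r50=110010 pc3: +8 =286
r51=110011 pc4: +16 =302
r52=110100 pc3: +8 =310
r53=110101 pc4: +16 =326
r54=110110 pc4: +16 =342
r55=110111 pc5: +32 =374
r56=111000 pc3: +8 =382
r57=111001 pc4: +16 =398
r58=111010 pc4: +16 =414
r59=111011 pc5: +32 =446
r60=111100 pc4: +16 =462
r61=111101 pc5: +32 =494
r62=111110 pc5: +32 =526
r63=111111 pc6: +64 =590
r64=1000000 pc1: +2 =592
r65=1000001 pc2: +4 =596
r66=1000010 pc2: +4 =600
r67=1000011 pc3: +8 =608
r68=1000100 pc2: +4 =612
r69=1000101 pc3: +8 =620
r70=1000110 pc3: +8 =628
r71=1000111 pc4: +16 =644
r72=1001000 pc2: +4 =648
r73=1001001 pc3: +8 =656
r74=1001010 pc3: +8 =664
r75=1001011 pc4: +16 =680
r76=1001100 pc3: +8 =688
r77=1001101 pc4: +16 =704
r78=1001110 pc4: +16 =720
r79=1001111 pc5: +32 =752
r80=1010000 pc2: +4 =756
r81=1010001 pc3: +8 =764
r82=1010010 pc3: +8 =772
r83=1010011 pc4: +16 =788
r84=1010100 pc3: +8 =796
r85=1010101 pc4: +16 =812
r86=1010110 pc4: +16 =828
r87=1010111 pc5: +32 =860
r88=1011000 pc3: +8 =868
r89=1011001 pc4: +16 =884
r90=1011010 pc4: +16 =900
r91=1011011 pc5: +32 =932
r92=1011100 pc4: +16 =948
r93=1011101 pc5: +32 =980
r94=1011110 pc5: +32 =1012
r95=1011111 pc6: +64 =1076
r96=1100000 pc2: +4 =1080
r97=1100001 pc3: +8 =1088
r98=1100010 pc3: +8 =1096
r99=1100011 pc4: +16 =1112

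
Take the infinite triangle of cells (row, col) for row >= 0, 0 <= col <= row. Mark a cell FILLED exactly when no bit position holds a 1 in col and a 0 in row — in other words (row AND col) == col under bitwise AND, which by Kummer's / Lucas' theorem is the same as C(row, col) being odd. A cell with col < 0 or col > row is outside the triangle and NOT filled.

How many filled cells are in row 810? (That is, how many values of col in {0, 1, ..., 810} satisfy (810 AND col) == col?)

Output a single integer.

Answer: 32

Derivation:
810 in binary = 1100101010
popcount(810) = number of 1-bits in 1100101010 = 5
A col c satisfies (810 AND c) == c iff every set bit of c is also set in 810; each of the 5 set bits of 810 can independently be on or off in c.
count = 2^5 = 32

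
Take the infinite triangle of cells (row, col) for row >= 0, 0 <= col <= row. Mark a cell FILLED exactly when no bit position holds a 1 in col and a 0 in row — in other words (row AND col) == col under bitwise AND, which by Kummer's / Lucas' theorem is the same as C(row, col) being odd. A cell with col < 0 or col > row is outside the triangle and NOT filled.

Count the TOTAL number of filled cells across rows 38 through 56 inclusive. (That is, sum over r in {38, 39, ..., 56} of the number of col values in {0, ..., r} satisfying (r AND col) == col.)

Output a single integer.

r38=100110 pc3: +8 =8
r39=100111 pc4: +16 =24
r40=101000 pc2: +4 =28
r41=101001 pc3: +8 =36
r42=101010 pc3: +8 =44
r43=101011 pc4: +16 =60
r44=101100 pc3: +8 =68
r45=101101 pc4: +16 =84
r46=101110 pc4: +16 =100
r47=101111 pc5: +32 =132
r48=110000 pc2: +4 =136
r49=110001 pc3: +8 =144
r50=110010 pc3: +8 =152
r51=110011 pc4: +16 =168
r52=110100 pc3: +8 =176
r53=110101 pc4: +16 =192
r54=110110 pc4: +16 =208
r55=110111 pc5: +32 =240
r56=111000 pc3: +8 =248

Answer: 248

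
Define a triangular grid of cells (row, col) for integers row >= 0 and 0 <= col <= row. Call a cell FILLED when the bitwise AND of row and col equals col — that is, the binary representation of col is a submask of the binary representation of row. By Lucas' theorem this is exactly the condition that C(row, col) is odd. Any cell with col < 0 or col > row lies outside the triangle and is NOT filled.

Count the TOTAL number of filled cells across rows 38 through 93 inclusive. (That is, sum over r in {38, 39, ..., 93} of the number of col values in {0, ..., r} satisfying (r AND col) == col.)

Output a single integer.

Answer: 846

Derivation:
r38=100110 pc3: +8 =8
r39=100111 pc4: +16 =24
r40=101000 pc2: +4 =28
r41=101001 pc3: +8 =36
r42=101010 pc3: +8 =44
r43=101011 pc4: +16 =60
r44=101100 pc3: +8 =68
r45=101101 pc4: +16 =84
r46=101110 pc4: +16 =100
r47=101111 pc5: +32 =132
r48=110000 pc2: +4 =136
r49=110001 pc3: +8 =144
r50=110010 pc3: +8 =152
r51=110011 pc4: +16 =168
r52=110100 pc3: +8 =176
r53=110101 pc4: +16 =192
r54=110110 pc4: +16 =208
r55=110111 pc5: +32 =240
r56=111000 pc3: +8 =248
r57=111001 pc4: +16 =264
r58=111010 pc4: +16 =280
r59=111011 pc5: +32 =312
r60=111100 pc4: +16 =328
r61=111101 pc5: +32 =360
r62=111110 pc5: +32 =392
r63=111111 pc6: +64 =456
r64=1000000 pc1: +2 =458
r65=1000001 pc2: +4 =462
r66=1000010 pc2: +4 =466
r67=1000011 pc3: +8 =474
r68=1000100 pc2: +4 =478
r69=1000101 pc3: +8 =486
r70=1000110 pc3: +8 =494
r71=1000111 pc4: +16 =510
r72=1001000 pc2: +4 =514
r73=1001001 pc3: +8 =522
r74=1001010 pc3: +8 =530
r75=1001011 pc4: +16 =546
r76=1001100 pc3: +8 =554
r77=1001101 pc4: +16 =570
r78=1001110 pc4: +16 =586
r79=1001111 pc5: +32 =618
r80=1010000 pc2: +4 =622
r81=1010001 pc3: +8 =630
r82=1010010 pc3: +8 =638
r83=1010011 pc4: +16 =654
r84=1010100 pc3: +8 =662
r85=1010101 pc4: +16 =678
r86=1010110 pc4: +16 =694
r87=1010111 pc5: +32 =726
r88=1011000 pc3: +8 =734
r89=1011001 pc4: +16 =750
r90=1011010 pc4: +16 =766
r91=1011011 pc5: +32 =798
r92=1011100 pc4: +16 =814
r93=1011101 pc5: +32 =846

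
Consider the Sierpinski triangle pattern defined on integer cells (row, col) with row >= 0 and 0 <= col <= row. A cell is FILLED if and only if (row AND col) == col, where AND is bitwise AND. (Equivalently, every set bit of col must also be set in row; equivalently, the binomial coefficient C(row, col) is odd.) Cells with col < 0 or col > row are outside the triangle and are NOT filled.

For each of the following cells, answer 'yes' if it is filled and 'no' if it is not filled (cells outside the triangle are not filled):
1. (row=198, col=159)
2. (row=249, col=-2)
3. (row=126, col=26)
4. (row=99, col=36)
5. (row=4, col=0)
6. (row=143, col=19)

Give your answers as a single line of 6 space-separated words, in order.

(198,159): row=0b11000110, col=0b10011111, row AND col = 0b10000110 = 134; 134 != 159 -> empty
(249,-2): col outside [0, 249] -> not filled
(126,26): row=0b1111110, col=0b11010, row AND col = 0b11010 = 26; 26 == 26 -> filled
(99,36): row=0b1100011, col=0b100100, row AND col = 0b100000 = 32; 32 != 36 -> empty
(4,0): row=0b100, col=0b0, row AND col = 0b0 = 0; 0 == 0 -> filled
(143,19): row=0b10001111, col=0b10011, row AND col = 0b11 = 3; 3 != 19 -> empty

Answer: no no yes no yes no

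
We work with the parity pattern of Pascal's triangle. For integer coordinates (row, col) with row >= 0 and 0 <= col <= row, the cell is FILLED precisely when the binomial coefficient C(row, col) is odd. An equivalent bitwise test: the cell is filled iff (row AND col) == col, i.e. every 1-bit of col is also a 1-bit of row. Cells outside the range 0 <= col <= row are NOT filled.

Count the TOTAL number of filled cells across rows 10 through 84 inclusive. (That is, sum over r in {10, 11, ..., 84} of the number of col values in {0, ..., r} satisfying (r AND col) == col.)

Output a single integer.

Answer: 902

Derivation:
r10=1010 pc2: +4 =4
r11=1011 pc3: +8 =12
r12=1100 pc2: +4 =16
r13=1101 pc3: +8 =24
r14=1110 pc3: +8 =32
r15=1111 pc4: +16 =48
r16=10000 pc1: +2 =50
r17=10001 pc2: +4 =54
r18=10010 pc2: +4 =58
r19=10011 pc3: +8 =66
r20=10100 pc2: +4 =70
r21=10101 pc3: +8 =78
r22=10110 pc3: +8 =86
r23=10111 pc4: +16 =102
r24=11000 pc2: +4 =106
r25=11001 pc3: +8 =114
r26=11010 pc3: +8 =122
r27=11011 pc4: +16 =138
r28=11100 pc3: +8 =146
r29=11101 pc4: +16 =162
r30=11110 pc4: +16 =178
r31=11111 pc5: +32 =210
r32=100000 pc1: +2 =212
r33=100001 pc2: +4 =216
r34=100010 pc2: +4 =220
r35=100011 pc3: +8 =228
r36=100100 pc2: +4 =232
r37=100101 pc3: +8 =240
r38=100110 pc3: +8 =248
r39=100111 pc4: +16 =264
r40=101000 pc2: +4 =268
r41=101001 pc3: +8 =276
r42=101010 pc3: +8 =284
r43=101011 pc4: +16 =300
r44=101100 pc3: +8 =308
r45=101101 pc4: +16 =324
r46=101110 pc4: +16 =340
r47=101111 pc5: +32 =372
r48=110000 pc2: +4 =376
r49=110001 pc3: +8 =384
r50=110010 pc3: +8 =392
r51=110011 pc4: +16 =408
r52=110100 pc3: +8 =416
r53=110101 pc4: +16 =432
r54=110110 pc4: +16 =448
r55=110111 pc5: +32 =480
r56=111000 pc3: +8 =488
r57=111001 pc4: +16 =504
r58=111010 pc4: +16 =520
r59=111011 pc5: +32 =552
r60=111100 pc4: +16 =568
r61=111101 pc5: +32 =600
r62=111110 pc5: +32 =632
r63=111111 pc6: +64 =696
r64=1000000 pc1: +2 =698
r65=1000001 pc2: +4 =702
r66=1000010 pc2: +4 =706
r67=1000011 pc3: +8 =714
r68=1000100 pc2: +4 =718
r69=1000101 pc3: +8 =726
r70=1000110 pc3: +8 =734
r71=1000111 pc4: +16 =750
r72=1001000 pc2: +4 =754
r73=1001001 pc3: +8 =762
r74=1001010 pc3: +8 =770
r75=1001011 pc4: +16 =786
r76=1001100 pc3: +8 =794
r77=1001101 pc4: +16 =810
r78=1001110 pc4: +16 =826
r79=1001111 pc5: +32 =858
r80=1010000 pc2: +4 =862
r81=1010001 pc3: +8 =870
r82=1010010 pc3: +8 =878
r83=1010011 pc4: +16 =894
r84=1010100 pc3: +8 =902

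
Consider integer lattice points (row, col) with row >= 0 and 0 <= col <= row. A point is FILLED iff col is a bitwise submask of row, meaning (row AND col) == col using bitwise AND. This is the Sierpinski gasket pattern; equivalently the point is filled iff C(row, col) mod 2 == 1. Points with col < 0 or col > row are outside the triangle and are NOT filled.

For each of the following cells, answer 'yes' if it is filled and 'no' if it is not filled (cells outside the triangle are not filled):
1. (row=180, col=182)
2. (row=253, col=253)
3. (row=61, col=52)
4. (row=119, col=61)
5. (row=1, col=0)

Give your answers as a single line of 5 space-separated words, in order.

(180,182): col outside [0, 180] -> not filled
(253,253): row=0b11111101, col=0b11111101, row AND col = 0b11111101 = 253; 253 == 253 -> filled
(61,52): row=0b111101, col=0b110100, row AND col = 0b110100 = 52; 52 == 52 -> filled
(119,61): row=0b1110111, col=0b111101, row AND col = 0b110101 = 53; 53 != 61 -> empty
(1,0): row=0b1, col=0b0, row AND col = 0b0 = 0; 0 == 0 -> filled

Answer: no yes yes no yes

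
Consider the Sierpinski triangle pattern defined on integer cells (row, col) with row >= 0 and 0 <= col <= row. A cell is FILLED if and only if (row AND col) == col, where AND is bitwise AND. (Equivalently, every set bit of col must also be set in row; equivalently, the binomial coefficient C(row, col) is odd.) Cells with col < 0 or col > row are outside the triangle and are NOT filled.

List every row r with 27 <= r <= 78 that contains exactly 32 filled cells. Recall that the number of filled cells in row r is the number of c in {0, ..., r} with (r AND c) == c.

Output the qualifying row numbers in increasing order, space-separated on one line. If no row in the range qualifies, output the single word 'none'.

Answer: 31 47 55 59 61 62

Derivation:
Row r has 2^popcount(r) filled cells, so we need popcount(r) = log2(32) = 5.
Scan r = 27..78 and keep those with exactly 5 one-bits:
r=27=11011 popcount=4 -> skip
r=28=11100 popcount=3 -> skip
r=29=11101 popcount=4 -> skip
r=30=11110 popcount=4 -> skip
r=31=11111 popcount=5 -> KEEP
r=32=100000 popcount=1 -> skip
r=33=100001 popcount=2 -> skip
r=34=100010 popcount=2 -> skip
r=35=100011 popcount=3 -> skip
r=36=100100 popcount=2 -> skip
r=37=100101 popcount=3 -> skip
r=38=100110 popcount=3 -> skip
r=39=100111 popcount=4 -> skip
r=40=101000 popcount=2 -> skip
r=41=101001 popcount=3 -> skip
r=42=101010 popcount=3 -> skip
r=43=101011 popcount=4 -> skip
r=44=101100 popcount=3 -> skip
r=45=101101 popcount=4 -> skip
r=46=101110 popcount=4 -> skip
r=47=101111 popcount=5 -> KEEP
r=48=110000 popcount=2 -> skip
r=49=110001 popcount=3 -> skip
r=50=110010 popcount=3 -> skip
r=51=110011 popcount=4 -> skip
r=52=110100 popcount=3 -> skip
r=53=110101 popcount=4 -> skip
r=54=110110 popcount=4 -> skip
r=55=110111 popcount=5 -> KEEP
r=56=111000 popcount=3 -> skip
r=57=111001 popcount=4 -> skip
r=58=111010 popcount=4 -> skip
r=59=111011 popcount=5 -> KEEP
r=60=111100 popcount=4 -> skip
r=61=111101 popcount=5 -> KEEP
r=62=111110 popcount=5 -> KEEP
r=63=111111 popcount=6 -> skip
r=64=1000000 popcount=1 -> skip
r=65=1000001 popcount=2 -> skip
r=66=1000010 popcount=2 -> skip
r=67=1000011 popcount=3 -> skip
r=68=1000100 popcount=2 -> skip
r=69=1000101 popcount=3 -> skip
r=70=1000110 popcount=3 -> skip
r=71=1000111 popcount=4 -> skip
r=72=1001000 popcount=2 -> skip
r=73=1001001 popcount=3 -> skip
r=74=1001010 popcount=3 -> skip
r=75=1001011 popcount=4 -> skip
r=76=1001100 popcount=3 -> skip
r=77=1001101 popcount=4 -> skip
r=78=1001110 popcount=4 -> skip
Kept rows: 31 47 55 59 61 62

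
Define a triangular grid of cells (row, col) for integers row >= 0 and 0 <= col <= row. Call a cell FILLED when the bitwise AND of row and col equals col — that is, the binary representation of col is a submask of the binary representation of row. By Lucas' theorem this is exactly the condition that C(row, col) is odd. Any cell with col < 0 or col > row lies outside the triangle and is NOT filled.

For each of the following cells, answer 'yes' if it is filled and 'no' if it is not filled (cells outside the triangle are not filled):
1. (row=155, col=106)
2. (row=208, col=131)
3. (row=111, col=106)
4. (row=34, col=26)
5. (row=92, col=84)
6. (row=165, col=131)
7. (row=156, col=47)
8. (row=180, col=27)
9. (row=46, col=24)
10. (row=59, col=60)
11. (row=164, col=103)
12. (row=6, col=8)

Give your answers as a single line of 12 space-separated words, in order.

(155,106): row=0b10011011, col=0b1101010, row AND col = 0b1010 = 10; 10 != 106 -> empty
(208,131): row=0b11010000, col=0b10000011, row AND col = 0b10000000 = 128; 128 != 131 -> empty
(111,106): row=0b1101111, col=0b1101010, row AND col = 0b1101010 = 106; 106 == 106 -> filled
(34,26): row=0b100010, col=0b11010, row AND col = 0b10 = 2; 2 != 26 -> empty
(92,84): row=0b1011100, col=0b1010100, row AND col = 0b1010100 = 84; 84 == 84 -> filled
(165,131): row=0b10100101, col=0b10000011, row AND col = 0b10000001 = 129; 129 != 131 -> empty
(156,47): row=0b10011100, col=0b101111, row AND col = 0b1100 = 12; 12 != 47 -> empty
(180,27): row=0b10110100, col=0b11011, row AND col = 0b10000 = 16; 16 != 27 -> empty
(46,24): row=0b101110, col=0b11000, row AND col = 0b1000 = 8; 8 != 24 -> empty
(59,60): col outside [0, 59] -> not filled
(164,103): row=0b10100100, col=0b1100111, row AND col = 0b100100 = 36; 36 != 103 -> empty
(6,8): col outside [0, 6] -> not filled

Answer: no no yes no yes no no no no no no no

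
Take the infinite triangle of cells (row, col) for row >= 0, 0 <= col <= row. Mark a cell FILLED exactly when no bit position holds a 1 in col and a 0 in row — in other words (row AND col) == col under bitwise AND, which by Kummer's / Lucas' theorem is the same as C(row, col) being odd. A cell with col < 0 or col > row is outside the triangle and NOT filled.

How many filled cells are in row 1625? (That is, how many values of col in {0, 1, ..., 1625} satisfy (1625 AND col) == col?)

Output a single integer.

1625 in binary = 11001011001
popcount(1625) = number of 1-bits in 11001011001 = 6
A col c satisfies (1625 AND c) == c iff every set bit of c is also set in 1625; each of the 6 set bits of 1625 can independently be on or off in c.
count = 2^6 = 64

Answer: 64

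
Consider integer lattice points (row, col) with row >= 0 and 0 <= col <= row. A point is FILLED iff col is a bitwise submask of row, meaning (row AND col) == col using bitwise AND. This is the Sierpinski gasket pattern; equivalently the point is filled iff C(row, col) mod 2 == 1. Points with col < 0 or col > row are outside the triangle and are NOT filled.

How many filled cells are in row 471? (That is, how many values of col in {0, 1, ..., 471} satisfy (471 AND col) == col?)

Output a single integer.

Answer: 128

Derivation:
471 in binary = 111010111
popcount(471) = number of 1-bits in 111010111 = 7
A col c satisfies (471 AND c) == c iff every set bit of c is also set in 471; each of the 7 set bits of 471 can independently be on or off in c.
count = 2^7 = 128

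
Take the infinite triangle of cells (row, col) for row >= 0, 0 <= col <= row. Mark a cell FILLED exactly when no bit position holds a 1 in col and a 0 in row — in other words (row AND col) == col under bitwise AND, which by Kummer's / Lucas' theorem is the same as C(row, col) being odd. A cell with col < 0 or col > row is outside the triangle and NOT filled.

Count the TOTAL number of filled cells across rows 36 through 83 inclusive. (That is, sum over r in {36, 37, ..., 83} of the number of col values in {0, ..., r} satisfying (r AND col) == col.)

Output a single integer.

r36=100100 pc2: +4 =4
r37=100101 pc3: +8 =12
r38=100110 pc3: +8 =20
r39=100111 pc4: +16 =36
r40=101000 pc2: +4 =40
r41=101001 pc3: +8 =48
r42=101010 pc3: +8 =56
r43=101011 pc4: +16 =72
r44=101100 pc3: +8 =80
r45=101101 pc4: +16 =96
r46=101110 pc4: +16 =112
r47=101111 pc5: +32 =144
r48=110000 pc2: +4 =148
r49=110001 pc3: +8 =156
r50=110010 pc3: +8 =164
r51=110011 pc4: +16 =180
r52=110100 pc3: +8 =188
r53=110101 pc4: +16 =204
r54=110110 pc4: +16 =220
r55=110111 pc5: +32 =252
r56=111000 pc3: +8 =260
r57=111001 pc4: +16 =276
r58=111010 pc4: +16 =292
r59=111011 pc5: +32 =324
r60=111100 pc4: +16 =340
r61=111101 pc5: +32 =372
r62=111110 pc5: +32 =404
r63=111111 pc6: +64 =468
r64=1000000 pc1: +2 =470
r65=1000001 pc2: +4 =474
r66=1000010 pc2: +4 =478
r67=1000011 pc3: +8 =486
r68=1000100 pc2: +4 =490
r69=1000101 pc3: +8 =498
r70=1000110 pc3: +8 =506
r71=1000111 pc4: +16 =522
r72=1001000 pc2: +4 =526
r73=1001001 pc3: +8 =534
r74=1001010 pc3: +8 =542
r75=1001011 pc4: +16 =558
r76=1001100 pc3: +8 =566
r77=1001101 pc4: +16 =582
r78=1001110 pc4: +16 =598
r79=1001111 pc5: +32 =630
r80=1010000 pc2: +4 =634
r81=1010001 pc3: +8 =642
r82=1010010 pc3: +8 =650
r83=1010011 pc4: +16 =666

Answer: 666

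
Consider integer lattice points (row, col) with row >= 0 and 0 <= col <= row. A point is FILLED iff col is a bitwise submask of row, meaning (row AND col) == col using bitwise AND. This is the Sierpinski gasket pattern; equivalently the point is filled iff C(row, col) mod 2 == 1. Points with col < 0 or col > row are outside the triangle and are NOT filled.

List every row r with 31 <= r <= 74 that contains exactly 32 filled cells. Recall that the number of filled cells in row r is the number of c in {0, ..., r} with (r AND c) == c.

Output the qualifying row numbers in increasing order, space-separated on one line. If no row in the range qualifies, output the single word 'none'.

Answer: 31 47 55 59 61 62

Derivation:
Row r has 2^popcount(r) filled cells, so we need popcount(r) = log2(32) = 5.
Scan r = 31..74 and keep those with exactly 5 one-bits:
r=31=11111 popcount=5 -> KEEP
r=32=100000 popcount=1 -> skip
r=33=100001 popcount=2 -> skip
r=34=100010 popcount=2 -> skip
r=35=100011 popcount=3 -> skip
r=36=100100 popcount=2 -> skip
r=37=100101 popcount=3 -> skip
r=38=100110 popcount=3 -> skip
r=39=100111 popcount=4 -> skip
r=40=101000 popcount=2 -> skip
r=41=101001 popcount=3 -> skip
r=42=101010 popcount=3 -> skip
r=43=101011 popcount=4 -> skip
r=44=101100 popcount=3 -> skip
r=45=101101 popcount=4 -> skip
r=46=101110 popcount=4 -> skip
r=47=101111 popcount=5 -> KEEP
r=48=110000 popcount=2 -> skip
r=49=110001 popcount=3 -> skip
r=50=110010 popcount=3 -> skip
r=51=110011 popcount=4 -> skip
r=52=110100 popcount=3 -> skip
r=53=110101 popcount=4 -> skip
r=54=110110 popcount=4 -> skip
r=55=110111 popcount=5 -> KEEP
r=56=111000 popcount=3 -> skip
r=57=111001 popcount=4 -> skip
r=58=111010 popcount=4 -> skip
r=59=111011 popcount=5 -> KEEP
r=60=111100 popcount=4 -> skip
r=61=111101 popcount=5 -> KEEP
r=62=111110 popcount=5 -> KEEP
r=63=111111 popcount=6 -> skip
r=64=1000000 popcount=1 -> skip
r=65=1000001 popcount=2 -> skip
r=66=1000010 popcount=2 -> skip
r=67=1000011 popcount=3 -> skip
r=68=1000100 popcount=2 -> skip
r=69=1000101 popcount=3 -> skip
r=70=1000110 popcount=3 -> skip
r=71=1000111 popcount=4 -> skip
r=72=1001000 popcount=2 -> skip
r=73=1001001 popcount=3 -> skip
r=74=1001010 popcount=3 -> skip
Kept rows: 31 47 55 59 61 62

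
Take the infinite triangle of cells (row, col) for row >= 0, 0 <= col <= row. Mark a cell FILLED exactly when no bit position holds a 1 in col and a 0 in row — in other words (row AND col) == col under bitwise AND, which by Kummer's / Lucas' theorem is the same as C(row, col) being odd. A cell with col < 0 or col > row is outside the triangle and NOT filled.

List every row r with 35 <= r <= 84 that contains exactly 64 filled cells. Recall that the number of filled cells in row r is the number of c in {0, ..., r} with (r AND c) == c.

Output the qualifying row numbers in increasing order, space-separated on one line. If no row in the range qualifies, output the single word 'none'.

Answer: 63

Derivation:
Row r has 2^popcount(r) filled cells, so we need popcount(r) = log2(64) = 6.
Scan r = 35..84 and keep those with exactly 6 one-bits:
r=35=100011 popcount=3 -> skip
r=36=100100 popcount=2 -> skip
r=37=100101 popcount=3 -> skip
r=38=100110 popcount=3 -> skip
r=39=100111 popcount=4 -> skip
r=40=101000 popcount=2 -> skip
r=41=101001 popcount=3 -> skip
r=42=101010 popcount=3 -> skip
r=43=101011 popcount=4 -> skip
r=44=101100 popcount=3 -> skip
r=45=101101 popcount=4 -> skip
r=46=101110 popcount=4 -> skip
r=47=101111 popcount=5 -> skip
r=48=110000 popcount=2 -> skip
r=49=110001 popcount=3 -> skip
r=50=110010 popcount=3 -> skip
r=51=110011 popcount=4 -> skip
r=52=110100 popcount=3 -> skip
r=53=110101 popcount=4 -> skip
r=54=110110 popcount=4 -> skip
r=55=110111 popcount=5 -> skip
r=56=111000 popcount=3 -> skip
r=57=111001 popcount=4 -> skip
r=58=111010 popcount=4 -> skip
r=59=111011 popcount=5 -> skip
r=60=111100 popcount=4 -> skip
r=61=111101 popcount=5 -> skip
r=62=111110 popcount=5 -> skip
r=63=111111 popcount=6 -> KEEP
r=64=1000000 popcount=1 -> skip
r=65=1000001 popcount=2 -> skip
r=66=1000010 popcount=2 -> skip
r=67=1000011 popcount=3 -> skip
r=68=1000100 popcount=2 -> skip
r=69=1000101 popcount=3 -> skip
r=70=1000110 popcount=3 -> skip
r=71=1000111 popcount=4 -> skip
r=72=1001000 popcount=2 -> skip
r=73=1001001 popcount=3 -> skip
r=74=1001010 popcount=3 -> skip
r=75=1001011 popcount=4 -> skip
r=76=1001100 popcount=3 -> skip
r=77=1001101 popcount=4 -> skip
r=78=1001110 popcount=4 -> skip
r=79=1001111 popcount=5 -> skip
r=80=1010000 popcount=2 -> skip
r=81=1010001 popcount=3 -> skip
r=82=1010010 popcount=3 -> skip
r=83=1010011 popcount=4 -> skip
r=84=1010100 popcount=3 -> skip
Kept rows: 63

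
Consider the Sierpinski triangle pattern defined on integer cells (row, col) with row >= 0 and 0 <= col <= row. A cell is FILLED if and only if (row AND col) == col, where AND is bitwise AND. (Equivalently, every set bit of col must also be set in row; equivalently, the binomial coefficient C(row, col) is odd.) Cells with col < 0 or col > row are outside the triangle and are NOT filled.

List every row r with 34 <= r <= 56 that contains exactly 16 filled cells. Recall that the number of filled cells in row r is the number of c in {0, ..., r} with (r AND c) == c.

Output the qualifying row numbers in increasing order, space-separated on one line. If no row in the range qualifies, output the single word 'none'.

Answer: 39 43 45 46 51 53 54

Derivation:
Row r has 2^popcount(r) filled cells, so we need popcount(r) = log2(16) = 4.
Scan r = 34..56 and keep those with exactly 4 one-bits:
r=34=100010 popcount=2 -> skip
r=35=100011 popcount=3 -> skip
r=36=100100 popcount=2 -> skip
r=37=100101 popcount=3 -> skip
r=38=100110 popcount=3 -> skip
r=39=100111 popcount=4 -> KEEP
r=40=101000 popcount=2 -> skip
r=41=101001 popcount=3 -> skip
r=42=101010 popcount=3 -> skip
r=43=101011 popcount=4 -> KEEP
r=44=101100 popcount=3 -> skip
r=45=101101 popcount=4 -> KEEP
r=46=101110 popcount=4 -> KEEP
r=47=101111 popcount=5 -> skip
r=48=110000 popcount=2 -> skip
r=49=110001 popcount=3 -> skip
r=50=110010 popcount=3 -> skip
r=51=110011 popcount=4 -> KEEP
r=52=110100 popcount=3 -> skip
r=53=110101 popcount=4 -> KEEP
r=54=110110 popcount=4 -> KEEP
r=55=110111 popcount=5 -> skip
r=56=111000 popcount=3 -> skip
Kept rows: 39 43 45 46 51 53 54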